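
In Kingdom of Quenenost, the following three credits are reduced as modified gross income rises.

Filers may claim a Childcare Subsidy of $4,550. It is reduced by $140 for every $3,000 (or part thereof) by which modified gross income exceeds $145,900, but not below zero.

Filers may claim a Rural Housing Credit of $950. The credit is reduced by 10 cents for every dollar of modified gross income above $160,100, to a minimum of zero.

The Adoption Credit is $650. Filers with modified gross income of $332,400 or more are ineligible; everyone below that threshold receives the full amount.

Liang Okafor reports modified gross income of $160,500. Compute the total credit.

Childcare Subsidy: income exceeds $145,900 by $14,600, which is 5 full-or-partial $3,000 increments; reduction = 5 × $140 = $700, leaving $3,850.
Rural Housing Credit: 10% of the $400 excess over $160,100 is $40; credit = $950 − $40 = $910.
Adoption Credit: $160,500 is below the $332,400 cutoff, so the full $650 applies.
Total: $3,850 + $910 + $650 = $5,410.

$5,410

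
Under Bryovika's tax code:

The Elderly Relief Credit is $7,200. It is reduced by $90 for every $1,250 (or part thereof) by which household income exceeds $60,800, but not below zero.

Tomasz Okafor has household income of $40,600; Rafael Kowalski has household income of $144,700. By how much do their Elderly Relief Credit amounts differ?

Tomasz ($40,600): Elderly Relief Credit: $40,600 is at or below the $60,800 threshold, so the full $7,200 applies.
Rafael ($144,700): Elderly Relief Credit: income exceeds $60,800 by $83,900, which is 68 full-or-partial $1,250 increments; reduction = 68 × $90 = $6,120, leaving $1,080.
Difference: |$7,200 − $1,080| = $6,120.

$6,120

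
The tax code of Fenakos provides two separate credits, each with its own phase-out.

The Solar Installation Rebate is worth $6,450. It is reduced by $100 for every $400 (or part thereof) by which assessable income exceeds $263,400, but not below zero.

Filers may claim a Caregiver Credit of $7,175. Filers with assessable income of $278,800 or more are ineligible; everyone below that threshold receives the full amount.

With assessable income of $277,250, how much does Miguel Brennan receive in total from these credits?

$10,125

Solar Installation Rebate: income exceeds $263,400 by $13,850, which is 35 full-or-partial $400 increments; reduction = 35 × $100 = $3,500, leaving $2,950.
Caregiver Credit: $277,250 is below the $278,800 cutoff, so the full $7,175 applies.
Total: $2,950 + $7,175 = $10,125.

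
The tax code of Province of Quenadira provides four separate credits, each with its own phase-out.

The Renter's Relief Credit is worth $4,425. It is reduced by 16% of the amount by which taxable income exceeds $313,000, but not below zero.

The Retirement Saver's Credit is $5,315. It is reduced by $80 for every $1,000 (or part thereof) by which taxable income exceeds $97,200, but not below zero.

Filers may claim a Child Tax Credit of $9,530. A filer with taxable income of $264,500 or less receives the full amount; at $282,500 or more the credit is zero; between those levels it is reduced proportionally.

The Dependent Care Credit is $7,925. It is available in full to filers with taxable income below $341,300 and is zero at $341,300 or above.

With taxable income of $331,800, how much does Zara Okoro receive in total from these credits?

Renter's Relief Credit: 16% of the $18,800 excess over $313,000 is $3,008; credit = $4,425 − $3,008 = $1,417.
Retirement Saver's Credit: income exceeds $97,200 by $234,600 → 235 increments × $80 = $18,800 ≥ base, so the credit is $0.
Child Tax Credit: $331,800 is at or above $282,500, so the credit is $0.
Dependent Care Credit: $331,800 is below the $341,300 cutoff, so the full $7,925 applies.
Total: $1,417 + $0 + $0 + $7,925 = $9,342.

$9,342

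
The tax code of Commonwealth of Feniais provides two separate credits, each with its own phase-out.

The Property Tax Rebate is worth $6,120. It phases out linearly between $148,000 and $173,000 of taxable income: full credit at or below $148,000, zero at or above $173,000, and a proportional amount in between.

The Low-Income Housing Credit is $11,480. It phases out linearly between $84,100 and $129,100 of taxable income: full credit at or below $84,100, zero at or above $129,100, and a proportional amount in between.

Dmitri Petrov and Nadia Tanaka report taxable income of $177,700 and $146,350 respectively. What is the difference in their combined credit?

Dmitri ($177,700): Property Tax Rebate: $177,700 is at or above $173,000, so the credit is $0. Low-Income Housing Credit: $177,700 is at or above $129,100, so the credit is $0. total $0 + $0 = $0
Nadia ($146,350): Property Tax Rebate: $146,350 is at or below the $148,000 threshold, so the full $6,120 applies. Low-Income Housing Credit: $146,350 is at or above $129,100, so the credit is $0. total $6,120 + $0 = $6,120
Difference: |$0 − $6,120| = $6,120.

$6,120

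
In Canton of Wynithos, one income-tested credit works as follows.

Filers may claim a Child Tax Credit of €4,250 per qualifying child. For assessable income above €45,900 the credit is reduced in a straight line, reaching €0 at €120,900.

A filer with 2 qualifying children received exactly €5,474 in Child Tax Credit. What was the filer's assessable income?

€72,600

Full credit = 2 × €4,250 = €8,500.
€5,474 is 5,474/8,500 of the full €8,500, so 3,026/8,500 of the €75,000 range has been used: income = €45,900 + €75,000 × 3,026/8,500 = €72,600.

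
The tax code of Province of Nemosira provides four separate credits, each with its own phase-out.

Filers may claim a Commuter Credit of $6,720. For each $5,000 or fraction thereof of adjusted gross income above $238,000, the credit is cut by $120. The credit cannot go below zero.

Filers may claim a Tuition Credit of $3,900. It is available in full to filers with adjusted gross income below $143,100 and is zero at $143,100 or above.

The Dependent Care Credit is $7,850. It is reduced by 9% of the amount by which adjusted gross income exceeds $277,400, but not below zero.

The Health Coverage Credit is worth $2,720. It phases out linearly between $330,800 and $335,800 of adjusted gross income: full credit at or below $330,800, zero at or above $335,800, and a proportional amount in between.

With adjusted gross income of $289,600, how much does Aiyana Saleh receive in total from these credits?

$14,872

Commuter Credit: income exceeds $238,000 by $51,600, which is 11 full-or-partial $5,000 increments; reduction = 11 × $120 = $1,320, leaving $5,400.
Tuition Credit: $289,600 meets or exceeds the $143,100 cutoff, so the credit is $0.
Dependent Care Credit: 9% of the $12,200 excess over $277,400 is $1,098; credit = $7,850 − $1,098 = $6,752.
Health Coverage Credit: $289,600 is at or below the $330,800 threshold, so the full $2,720 applies.
Total: $5,400 + $0 + $6,752 + $2,720 = $14,872.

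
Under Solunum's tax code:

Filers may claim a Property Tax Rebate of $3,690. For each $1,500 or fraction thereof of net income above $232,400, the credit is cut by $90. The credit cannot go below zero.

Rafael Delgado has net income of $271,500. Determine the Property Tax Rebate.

Property Tax Rebate: income exceeds $232,400 by $39,100, which is 27 full-or-partial $1,500 increments; reduction = 27 × $90 = $2,430, leaving $1,260.

$1,260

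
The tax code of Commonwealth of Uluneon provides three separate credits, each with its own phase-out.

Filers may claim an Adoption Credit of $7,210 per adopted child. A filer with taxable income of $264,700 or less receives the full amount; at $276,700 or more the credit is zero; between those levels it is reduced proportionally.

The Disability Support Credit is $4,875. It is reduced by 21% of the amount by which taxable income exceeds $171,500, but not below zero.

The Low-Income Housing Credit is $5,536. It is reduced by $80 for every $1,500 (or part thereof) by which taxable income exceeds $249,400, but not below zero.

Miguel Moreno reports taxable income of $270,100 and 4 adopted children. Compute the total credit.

$20,278

Adoption Credit: base = 4 × $7,210 = $28,840. $270,100 is $5,400 into a $12,000 phase-out range, leaving 6,600/12,000 of the credit: $28,840 × 6,600/12,000 = $15,862.
Disability Support Credit: 21% of the $98,600 excess over $171,500 is $20,706 ≥ base, so the credit is $0.
Low-Income Housing Credit: income exceeds $249,400 by $20,700, which is 14 full-or-partial $1,500 increments; reduction = 14 × $80 = $1,120, leaving $4,416.
Total: $15,862 + $0 + $4,416 = $20,278.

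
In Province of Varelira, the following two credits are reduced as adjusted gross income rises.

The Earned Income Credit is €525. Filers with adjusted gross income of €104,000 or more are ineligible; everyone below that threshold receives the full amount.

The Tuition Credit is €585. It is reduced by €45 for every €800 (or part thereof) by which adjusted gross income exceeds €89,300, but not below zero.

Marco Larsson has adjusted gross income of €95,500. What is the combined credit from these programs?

€750

Earned Income Credit: €95,500 is below the €104,000 cutoff, so the full €525 applies.
Tuition Credit: income exceeds €89,300 by €6,200, which is 8 full-or-partial €800 increments; reduction = 8 × €45 = €360, leaving €225.
Total: €525 + €225 = €750.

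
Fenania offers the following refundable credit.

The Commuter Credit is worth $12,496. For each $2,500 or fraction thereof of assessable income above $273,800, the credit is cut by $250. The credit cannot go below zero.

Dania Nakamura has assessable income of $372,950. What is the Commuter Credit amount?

$2,496

Commuter Credit: income exceeds $273,800 by $99,150, which is 40 full-or-partial $2,500 increments; reduction = 40 × $250 = $10,000, leaving $2,496.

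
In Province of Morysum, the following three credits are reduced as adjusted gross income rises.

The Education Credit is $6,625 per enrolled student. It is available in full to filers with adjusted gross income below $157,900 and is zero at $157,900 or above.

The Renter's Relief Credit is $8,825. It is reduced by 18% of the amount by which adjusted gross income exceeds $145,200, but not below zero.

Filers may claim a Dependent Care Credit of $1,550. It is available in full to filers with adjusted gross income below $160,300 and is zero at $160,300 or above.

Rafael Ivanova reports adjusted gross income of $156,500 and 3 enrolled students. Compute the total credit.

$28,216

Education Credit: base = 3 × $6,625 = $19,875. $156,500 is below the $157,900 cutoff, so the full $19,875 applies.
Renter's Relief Credit: 18% of the $11,300 excess over $145,200 is $2,034; credit = $8,825 − $2,034 = $6,791.
Dependent Care Credit: $156,500 is below the $160,300 cutoff, so the full $1,550 applies.
Total: $19,875 + $6,791 + $1,550 = $28,216.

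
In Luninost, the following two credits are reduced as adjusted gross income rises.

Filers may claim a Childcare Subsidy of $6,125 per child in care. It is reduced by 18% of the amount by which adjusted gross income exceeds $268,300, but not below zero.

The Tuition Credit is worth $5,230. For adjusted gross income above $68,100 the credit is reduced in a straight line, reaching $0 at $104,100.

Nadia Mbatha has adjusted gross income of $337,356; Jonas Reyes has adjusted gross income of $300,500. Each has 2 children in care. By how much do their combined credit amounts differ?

$6,454

Nadia ($337,356): Childcare Subsidy: base = 2 × $6,125 = $12,250. 18% of the $69,056 excess over $268,300 is $12,430.08 ≥ base, so the credit is $0. Tuition Credit: $337,356 is at or above $104,100, so the credit is $0. total $0 + $0 = $0
Jonas ($300,500): Childcare Subsidy: base = 2 × $6,125 = $12,250. 18% of the $32,200 excess over $268,300 is $5,796; credit = $12,250 − $5,796 = $6,454. Tuition Credit: $300,500 is at or above $104,100, so the credit is $0. total $6,454 + $0 = $6,454
Difference: |$0 − $6,454| = $6,454.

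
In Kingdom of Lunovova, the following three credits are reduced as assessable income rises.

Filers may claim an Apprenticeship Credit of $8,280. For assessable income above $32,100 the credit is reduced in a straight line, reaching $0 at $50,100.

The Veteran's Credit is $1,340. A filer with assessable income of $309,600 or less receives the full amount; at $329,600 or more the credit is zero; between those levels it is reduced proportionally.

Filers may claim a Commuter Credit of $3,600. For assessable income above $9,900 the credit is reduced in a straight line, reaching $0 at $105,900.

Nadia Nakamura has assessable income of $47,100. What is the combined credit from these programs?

$4,925

Apprenticeship Credit: $47,100 is $15,000 into a $18,000 phase-out range, leaving 3,000/18,000 of the credit: $8,280 × 3,000/18,000 = $1,380.
Veteran's Credit: $47,100 is at or below the $309,600 threshold, so the full $1,340 applies.
Commuter Credit: $47,100 is $37,200 into a $96,000 phase-out range, leaving 58,800/96,000 of the credit: $3,600 × 58,800/96,000 = $2,205.
Total: $1,380 + $1,340 + $2,205 = $4,925.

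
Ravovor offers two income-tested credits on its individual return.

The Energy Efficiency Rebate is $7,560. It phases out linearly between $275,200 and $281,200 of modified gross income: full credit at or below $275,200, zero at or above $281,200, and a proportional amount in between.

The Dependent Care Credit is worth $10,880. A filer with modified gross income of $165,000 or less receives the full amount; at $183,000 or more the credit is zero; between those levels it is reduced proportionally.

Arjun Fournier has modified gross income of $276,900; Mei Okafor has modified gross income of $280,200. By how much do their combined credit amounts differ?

Arjun ($276,900): Energy Efficiency Rebate: $276,900 is $1,700 into a $6,000 phase-out range, leaving 4,300/6,000 of the credit: $7,560 × 4,300/6,000 = $5,418. Dependent Care Credit: $276,900 is at or above $183,000, so the credit is $0. total $5,418 + $0 = $5,418
Mei ($280,200): Energy Efficiency Rebate: $280,200 is $5,000 into a $6,000 phase-out range, leaving 1,000/6,000 of the credit: $7,560 × 1,000/6,000 = $1,260. Dependent Care Credit: $280,200 is at or above $183,000, so the credit is $0. total $1,260 + $0 = $1,260
Difference: |$5,418 − $1,260| = $4,158.

$4,158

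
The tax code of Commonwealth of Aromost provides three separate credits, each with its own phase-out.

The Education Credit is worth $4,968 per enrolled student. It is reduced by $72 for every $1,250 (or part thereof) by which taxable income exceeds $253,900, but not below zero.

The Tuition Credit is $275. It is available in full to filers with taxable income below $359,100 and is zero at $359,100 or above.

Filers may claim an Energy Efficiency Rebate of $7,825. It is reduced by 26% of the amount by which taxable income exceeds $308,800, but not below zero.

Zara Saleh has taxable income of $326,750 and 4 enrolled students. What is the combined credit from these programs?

Education Credit: base = 4 × $4,968 = $19,872. income exceeds $253,900 by $72,850, which is 59 full-or-partial $1,250 increments; reduction = 59 × $72 = $4,248, leaving $15,624.
Tuition Credit: $326,750 is below the $359,100 cutoff, so the full $275 applies.
Energy Efficiency Rebate: 26% of the $17,950 excess over $308,800 is $4,667; credit = $7,825 − $4,667 = $3,158.
Total: $15,624 + $275 + $3,158 = $19,057.

$19,057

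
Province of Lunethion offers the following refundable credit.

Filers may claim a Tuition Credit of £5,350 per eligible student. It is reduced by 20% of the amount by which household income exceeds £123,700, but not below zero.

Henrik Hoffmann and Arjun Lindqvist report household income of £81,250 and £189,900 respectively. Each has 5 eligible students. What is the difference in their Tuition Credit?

Henrik (£81,250): Tuition Credit: base = 5 × £5,350 = £26,750. £81,250 is at or below the £123,700 threshold, so the full £26,750 applies.
Arjun (£189,900): Tuition Credit: base = 5 × £5,350 = £26,750. 20% of the £66,200 excess over £123,700 is £13,240; credit = £26,750 − £13,240 = £13,510.
Difference: |£26,750 − £13,510| = £13,240.

£13,240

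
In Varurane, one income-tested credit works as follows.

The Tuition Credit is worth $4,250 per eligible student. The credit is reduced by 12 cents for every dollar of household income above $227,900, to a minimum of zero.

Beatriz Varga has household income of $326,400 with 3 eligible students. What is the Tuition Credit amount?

Tuition Credit: base = 3 × $4,250 = $12,750. 12% of the $98,500 excess over $227,900 is $11,820; credit = $12,750 − $11,820 = $930.

$930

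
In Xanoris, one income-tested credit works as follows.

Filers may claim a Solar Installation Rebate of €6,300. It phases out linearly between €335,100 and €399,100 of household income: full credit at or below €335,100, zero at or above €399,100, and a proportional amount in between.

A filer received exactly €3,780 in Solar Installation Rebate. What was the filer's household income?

€360,700

€3,780 is 3,780/6,300 of the full €6,300, so 2,520/6,300 of the €64,000 range has been used: income = €335,100 + €64,000 × 2,520/6,300 = €360,700.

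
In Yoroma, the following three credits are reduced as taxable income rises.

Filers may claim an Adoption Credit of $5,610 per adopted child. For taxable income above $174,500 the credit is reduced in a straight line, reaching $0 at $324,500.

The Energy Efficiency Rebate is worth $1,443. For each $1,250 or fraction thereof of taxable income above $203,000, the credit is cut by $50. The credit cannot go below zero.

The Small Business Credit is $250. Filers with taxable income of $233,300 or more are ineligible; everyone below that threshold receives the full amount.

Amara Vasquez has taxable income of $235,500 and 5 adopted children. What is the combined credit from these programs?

Adoption Credit: base = 5 × $5,610 = $28,050. $235,500 is $61,000 into a $150,000 phase-out range, leaving 89,000/150,000 of the credit: $28,050 × 89,000/150,000 = $16,643.
Energy Efficiency Rebate: income exceeds $203,000 by $32,500, which is 26 full-or-partial $1,250 increments; reduction = 26 × $50 = $1,300, leaving $143.
Small Business Credit: $235,500 meets or exceeds the $233,300 cutoff, so the credit is $0.
Total: $16,643 + $143 + $0 = $16,786.

$16,786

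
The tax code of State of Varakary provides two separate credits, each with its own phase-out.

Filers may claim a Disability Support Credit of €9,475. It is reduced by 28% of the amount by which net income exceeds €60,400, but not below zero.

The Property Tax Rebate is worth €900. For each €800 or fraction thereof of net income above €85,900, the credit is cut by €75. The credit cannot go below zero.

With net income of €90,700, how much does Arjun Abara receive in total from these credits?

€1,441

Disability Support Credit: 28% of the €30,300 excess over €60,400 is €8,484; credit = €9,475 − €8,484 = €991.
Property Tax Rebate: income exceeds €85,900 by €4,800, which is 6 full-or-partial €800 increments; reduction = 6 × €75 = €450, leaving €450.
Total: €991 + €450 = €1,441.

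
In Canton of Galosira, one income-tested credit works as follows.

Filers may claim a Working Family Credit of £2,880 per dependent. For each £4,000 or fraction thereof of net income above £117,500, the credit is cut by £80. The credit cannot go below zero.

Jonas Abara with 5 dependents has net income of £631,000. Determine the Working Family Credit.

Working Family Credit: base = 5 × £2,880 = £14,400. income exceeds £117,500 by £513,500, which is 129 full-or-partial £4,000 increments; reduction = 129 × £80 = £10,320, leaving £4,080.

£4,080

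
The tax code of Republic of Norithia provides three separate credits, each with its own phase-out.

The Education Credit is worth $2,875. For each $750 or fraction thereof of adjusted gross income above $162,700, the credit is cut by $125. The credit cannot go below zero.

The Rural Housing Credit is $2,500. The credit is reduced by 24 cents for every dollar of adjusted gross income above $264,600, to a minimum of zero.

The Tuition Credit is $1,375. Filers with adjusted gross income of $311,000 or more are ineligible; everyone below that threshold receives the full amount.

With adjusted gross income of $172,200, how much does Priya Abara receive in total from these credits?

Education Credit: income exceeds $162,700 by $9,500, which is 13 full-or-partial $750 increments; reduction = 13 × $125 = $1,625, leaving $1,250.
Rural Housing Credit: $172,200 is at or below the $264,600 threshold, so the full $2,500 applies.
Tuition Credit: $172,200 is below the $311,000 cutoff, so the full $1,375 applies.
Total: $1,250 + $2,500 + $1,375 = $5,125.

$5,125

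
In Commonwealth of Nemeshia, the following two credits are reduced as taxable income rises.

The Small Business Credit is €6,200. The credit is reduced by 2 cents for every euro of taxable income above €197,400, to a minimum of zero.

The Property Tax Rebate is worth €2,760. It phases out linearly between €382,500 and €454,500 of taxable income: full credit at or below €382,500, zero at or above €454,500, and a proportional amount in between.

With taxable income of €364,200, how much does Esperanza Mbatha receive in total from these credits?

€5,624

Small Business Credit: 2% of the €166,800 excess over €197,400 is €3,336; credit = €6,200 − €3,336 = €2,864.
Property Tax Rebate: €364,200 is at or below the €382,500 threshold, so the full €2,760 applies.
Total: €2,864 + €2,760 = €5,624.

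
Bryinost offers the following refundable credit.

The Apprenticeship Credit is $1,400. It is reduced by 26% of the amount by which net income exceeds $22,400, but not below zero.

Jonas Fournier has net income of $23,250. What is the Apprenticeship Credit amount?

$1,179

Apprenticeship Credit: 26% of the $850 excess over $22,400 is $221; credit = $1,400 − $221 = $1,179.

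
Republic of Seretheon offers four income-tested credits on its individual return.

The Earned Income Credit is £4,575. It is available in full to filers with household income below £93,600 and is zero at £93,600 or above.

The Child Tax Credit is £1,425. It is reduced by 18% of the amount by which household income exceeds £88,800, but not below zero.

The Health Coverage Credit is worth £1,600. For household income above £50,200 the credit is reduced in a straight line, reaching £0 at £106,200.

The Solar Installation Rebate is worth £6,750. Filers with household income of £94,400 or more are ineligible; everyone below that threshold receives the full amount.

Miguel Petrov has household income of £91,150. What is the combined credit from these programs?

Earned Income Credit: £91,150 is below the £93,600 cutoff, so the full £4,575 applies.
Child Tax Credit: 18% of the £2,350 excess over £88,800 is £423; credit = £1,425 − £423 = £1,002.
Health Coverage Credit: £91,150 is £40,950 into a £56,000 phase-out range, leaving 15,050/56,000 of the credit: £1,600 × 15,050/56,000 = £430.
Solar Installation Rebate: £91,150 is below the £94,400 cutoff, so the full £6,750 applies.
Total: £4,575 + £1,002 + £430 + £6,750 = £12,757.

£12,757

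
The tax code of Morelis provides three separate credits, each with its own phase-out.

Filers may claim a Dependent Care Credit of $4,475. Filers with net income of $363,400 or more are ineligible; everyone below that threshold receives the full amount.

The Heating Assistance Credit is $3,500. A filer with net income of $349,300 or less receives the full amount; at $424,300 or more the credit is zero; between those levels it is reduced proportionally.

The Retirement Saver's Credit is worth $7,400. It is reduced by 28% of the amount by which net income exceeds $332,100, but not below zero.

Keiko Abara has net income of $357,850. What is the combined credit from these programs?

Dependent Care Credit: $357,850 is below the $363,400 cutoff, so the full $4,475 applies.
Heating Assistance Credit: $357,850 is $8,550 into a $75,000 phase-out range, leaving 66,450/75,000 of the credit: $3,500 × 66,450/75,000 = $3,101.
Retirement Saver's Credit: 28% of the $25,750 excess over $332,100 is $7,210; credit = $7,400 − $7,210 = $190.
Total: $4,475 + $3,101 + $190 = $7,766.

$7,766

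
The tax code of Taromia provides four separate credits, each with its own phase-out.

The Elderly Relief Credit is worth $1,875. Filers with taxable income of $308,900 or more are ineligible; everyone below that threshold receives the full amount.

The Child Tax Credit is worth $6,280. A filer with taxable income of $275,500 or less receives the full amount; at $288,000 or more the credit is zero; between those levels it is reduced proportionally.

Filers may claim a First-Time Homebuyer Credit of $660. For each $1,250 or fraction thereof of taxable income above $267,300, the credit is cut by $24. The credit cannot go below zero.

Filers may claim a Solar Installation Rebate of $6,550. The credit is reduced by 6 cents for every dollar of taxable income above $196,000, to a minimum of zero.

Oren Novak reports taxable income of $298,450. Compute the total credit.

$2,338

Elderly Relief Credit: $298,450 is below the $308,900 cutoff, so the full $1,875 applies.
Child Tax Credit: $298,450 is at or above $288,000, so the credit is $0.
First-Time Homebuyer Credit: income exceeds $267,300 by $31,150, which is 25 full-or-partial $1,250 increments; reduction = 25 × $24 = $600, leaving $60.
Solar Installation Rebate: 6% of the $102,450 excess over $196,000 is $6,147; credit = $6,550 − $6,147 = $403.
Total: $1,875 + $0 + $60 + $403 = $2,338.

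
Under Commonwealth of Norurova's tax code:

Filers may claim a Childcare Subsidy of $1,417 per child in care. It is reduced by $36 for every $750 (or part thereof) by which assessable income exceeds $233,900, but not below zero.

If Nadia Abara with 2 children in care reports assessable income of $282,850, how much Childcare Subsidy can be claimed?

$458

Childcare Subsidy: base = 2 × $1,417 = $2,834. income exceeds $233,900 by $48,950, which is 66 full-or-partial $750 increments; reduction = 66 × $36 = $2,376, leaving $458.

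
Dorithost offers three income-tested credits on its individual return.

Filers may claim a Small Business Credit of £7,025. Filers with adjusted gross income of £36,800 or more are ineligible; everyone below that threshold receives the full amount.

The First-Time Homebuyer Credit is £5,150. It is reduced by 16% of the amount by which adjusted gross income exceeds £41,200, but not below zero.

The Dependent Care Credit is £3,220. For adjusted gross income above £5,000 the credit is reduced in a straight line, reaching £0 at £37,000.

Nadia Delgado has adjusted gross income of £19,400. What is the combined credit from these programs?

£13,946

Small Business Credit: £19,400 is below the £36,800 cutoff, so the full £7,025 applies.
First-Time Homebuyer Credit: £19,400 is at or below the £41,200 threshold, so the full £5,150 applies.
Dependent Care Credit: £19,400 is £14,400 into a £32,000 phase-out range, leaving 17,600/32,000 of the credit: £3,220 × 17,600/32,000 = £1,771.
Total: £7,025 + £5,150 + £1,771 = £13,946.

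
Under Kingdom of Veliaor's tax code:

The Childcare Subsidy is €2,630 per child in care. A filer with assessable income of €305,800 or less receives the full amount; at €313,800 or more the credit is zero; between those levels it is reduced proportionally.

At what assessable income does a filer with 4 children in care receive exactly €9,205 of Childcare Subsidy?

€306,800

Full credit = 4 × €2,630 = €10,520.
€9,205 is 9,205/10,520 of the full €10,520, so 1,315/10,520 of the €8,000 range has been used: income = €305,800 + €8,000 × 1,315/10,520 = €306,800.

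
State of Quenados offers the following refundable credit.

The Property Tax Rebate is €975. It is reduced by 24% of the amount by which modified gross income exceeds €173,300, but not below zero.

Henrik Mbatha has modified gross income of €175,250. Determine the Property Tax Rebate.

Property Tax Rebate: 24% of the €1,950 excess over €173,300 is €468; credit = €975 − €468 = €507.

€507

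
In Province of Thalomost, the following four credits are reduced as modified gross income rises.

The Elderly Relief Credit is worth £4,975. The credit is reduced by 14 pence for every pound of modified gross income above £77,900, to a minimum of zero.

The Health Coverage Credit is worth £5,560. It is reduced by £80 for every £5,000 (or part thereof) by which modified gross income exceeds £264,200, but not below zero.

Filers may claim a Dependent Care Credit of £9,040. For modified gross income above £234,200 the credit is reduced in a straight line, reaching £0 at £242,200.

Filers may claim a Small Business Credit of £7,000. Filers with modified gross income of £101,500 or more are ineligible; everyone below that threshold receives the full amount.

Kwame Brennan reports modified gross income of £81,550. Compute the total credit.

Elderly Relief Credit: 14% of the £3,650 excess over £77,900 is £511; credit = £4,975 − £511 = £4,464.
Health Coverage Credit: £81,550 is at or below the £264,200 threshold, so the full £5,560 applies.
Dependent Care Credit: £81,550 is at or below the £234,200 threshold, so the full £9,040 applies.
Small Business Credit: £81,550 is below the £101,500 cutoff, so the full £7,000 applies.
Total: £4,464 + £5,560 + £9,040 + £7,000 = £26,064.

£26,064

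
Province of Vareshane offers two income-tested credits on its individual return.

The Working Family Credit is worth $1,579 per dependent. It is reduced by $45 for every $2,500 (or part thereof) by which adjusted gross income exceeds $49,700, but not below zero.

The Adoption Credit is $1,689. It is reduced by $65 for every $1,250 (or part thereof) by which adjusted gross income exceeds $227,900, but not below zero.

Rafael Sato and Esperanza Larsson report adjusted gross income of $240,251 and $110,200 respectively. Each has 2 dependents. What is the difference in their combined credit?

$2,683

Rafael ($240,251): Working Family Credit: base = 2 × $1,579 = $3,158. income exceeds $49,700 by $190,551 → 77 increments × $45 = $3,465 ≥ base, so the credit is $0. Adoption Credit: income exceeds $227,900 by $12,351, which is 10 full-or-partial $1,250 increments; reduction = 10 × $65 = $650, leaving $1,039. total $0 + $1,039 = $1,039
Esperanza ($110,200): Working Family Credit: base = 2 × $1,579 = $3,158. income exceeds $49,700 by $60,500, which is 25 full-or-partial $2,500 increments; reduction = 25 × $45 = $1,125, leaving $2,033. Adoption Credit: $110,200 is at or below the $227,900 threshold, so the full $1,689 applies. total $2,033 + $1,689 = $3,722
Difference: |$1,039 − $3,722| = $2,683.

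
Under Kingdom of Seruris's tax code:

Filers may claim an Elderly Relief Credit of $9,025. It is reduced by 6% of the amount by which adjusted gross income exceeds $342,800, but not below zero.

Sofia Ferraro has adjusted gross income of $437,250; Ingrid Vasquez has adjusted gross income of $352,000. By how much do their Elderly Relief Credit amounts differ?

Sofia ($437,250): Elderly Relief Credit: 6% of the $94,450 excess over $342,800 is $5,667; credit = $9,025 − $5,667 = $3,358.
Ingrid ($352,000): Elderly Relief Credit: 6% of the $9,200 excess over $342,800 is $552; credit = $9,025 − $552 = $8,473.
Difference: |$3,358 − $8,473| = $5,115.

$5,115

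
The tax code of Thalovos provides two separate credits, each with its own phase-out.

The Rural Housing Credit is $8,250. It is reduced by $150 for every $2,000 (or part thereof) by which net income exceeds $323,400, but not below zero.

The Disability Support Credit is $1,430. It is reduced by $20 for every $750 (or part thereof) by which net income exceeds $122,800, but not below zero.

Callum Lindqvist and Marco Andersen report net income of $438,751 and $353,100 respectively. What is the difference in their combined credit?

Callum ($438,751): Rural Housing Credit: income exceeds $323,400 by $115,351 → 58 increments × $150 = $8,700 ≥ base, so the credit is $0. Disability Support Credit: income exceeds $122,800 by $315,951 → 422 increments × $20 = $8,440 ≥ base, so the credit is $0. total $0 + $0 = $0
Marco ($353,100): Rural Housing Credit: income exceeds $323,400 by $29,700, which is 15 full-or-partial $2,000 increments; reduction = 15 × $150 = $2,250, leaving $6,000. Disability Support Credit: income exceeds $122,800 by $230,300 → 308 increments × $20 = $6,160 ≥ base, so the credit is $0. total $6,000 + $0 = $6,000
Difference: |$0 − $6,000| = $6,000.

$6,000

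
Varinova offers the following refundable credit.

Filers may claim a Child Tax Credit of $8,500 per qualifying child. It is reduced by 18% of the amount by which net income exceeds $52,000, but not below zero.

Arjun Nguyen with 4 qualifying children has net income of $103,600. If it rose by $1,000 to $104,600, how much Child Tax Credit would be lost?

$180

At $103,600 — base = 4 × $8,500 = $34,000. 18% of the $51,600 excess over $52,000 is $9,288; credit = $34,000 − $9,288 = $24,712.
At $104,600 — base = 4 × $8,500 = $34,000. 18% of the $52,600 excess over $52,000 is $9,468; credit = $34,000 − $9,468 = $24,532.
Lost: $24,712 − $24,532 = $180.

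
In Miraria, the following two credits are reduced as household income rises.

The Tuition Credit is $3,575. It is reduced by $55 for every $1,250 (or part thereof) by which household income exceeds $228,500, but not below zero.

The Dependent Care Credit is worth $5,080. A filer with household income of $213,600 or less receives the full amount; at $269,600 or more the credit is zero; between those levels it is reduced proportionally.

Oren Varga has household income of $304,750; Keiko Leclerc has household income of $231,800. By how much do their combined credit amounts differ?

$6,619

Oren ($304,750): Tuition Credit: income exceeds $228,500 by $76,250, which is 61 full-or-partial $1,250 increments; reduction = 61 × $55 = $3,355, leaving $220. Dependent Care Credit: $304,750 is at or above $269,600, so the credit is $0. total $220 + $0 = $220
Keiko ($231,800): Tuition Credit: income exceeds $228,500 by $3,300, which is 3 full-or-partial $1,250 increments; reduction = 3 × $55 = $165, leaving $3,410. Dependent Care Credit: $231,800 is $18,200 into a $56,000 phase-out range, leaving 37,800/56,000 of the credit: $5,080 × 37,800/56,000 = $3,429. total $3,410 + $3,429 = $6,839
Difference: |$220 − $6,839| = $6,619.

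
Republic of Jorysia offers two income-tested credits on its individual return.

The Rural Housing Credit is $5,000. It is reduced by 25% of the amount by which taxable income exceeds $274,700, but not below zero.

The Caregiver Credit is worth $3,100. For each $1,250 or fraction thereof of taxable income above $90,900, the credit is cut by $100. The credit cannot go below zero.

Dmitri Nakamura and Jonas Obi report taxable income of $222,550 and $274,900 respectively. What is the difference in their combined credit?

$50

Dmitri ($222,550): Rural Housing Credit: $222,550 is at or below the $274,700 threshold, so the full $5,000 applies. Caregiver Credit: income exceeds $90,900 by $131,650 → 106 increments × $100 = $10,600 ≥ base, so the credit is $0. total $5,000 + $0 = $5,000
Jonas ($274,900): Rural Housing Credit: 25% of the $200 excess over $274,700 is $50; credit = $5,000 − $50 = $4,950. Caregiver Credit: income exceeds $90,900 by $184,000 → 148 increments × $100 = $14,800 ≥ base, so the credit is $0. total $4,950 + $0 = $4,950
Difference: |$5,000 − $4,950| = $50.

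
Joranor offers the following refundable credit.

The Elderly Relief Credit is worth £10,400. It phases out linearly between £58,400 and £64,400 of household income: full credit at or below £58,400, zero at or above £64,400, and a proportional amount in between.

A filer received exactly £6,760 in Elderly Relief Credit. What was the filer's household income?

£60,500

£6,760 is 6,760/10,400 of the full £10,400, so 3,640/10,400 of the £6,000 range has been used: income = £58,400 + £6,000 × 3,640/10,400 = £60,500.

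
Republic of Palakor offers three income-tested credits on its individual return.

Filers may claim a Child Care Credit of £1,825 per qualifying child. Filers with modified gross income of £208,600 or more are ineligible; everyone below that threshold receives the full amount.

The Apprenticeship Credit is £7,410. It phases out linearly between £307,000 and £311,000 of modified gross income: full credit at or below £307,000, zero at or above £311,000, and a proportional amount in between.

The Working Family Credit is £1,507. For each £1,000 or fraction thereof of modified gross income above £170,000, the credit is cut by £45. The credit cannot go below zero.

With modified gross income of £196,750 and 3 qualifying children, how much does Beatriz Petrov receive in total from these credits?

Child Care Credit: base = 3 × £1,825 = £5,475. £196,750 is below the £208,600 cutoff, so the full £5,475 applies.
Apprenticeship Credit: £196,750 is at or below the £307,000 threshold, so the full £7,410 applies.
Working Family Credit: income exceeds £170,000 by £26,750, which is 27 full-or-partial £1,000 increments; reduction = 27 × £45 = £1,215, leaving £292.
Total: £5,475 + £7,410 + £292 = £13,177.

£13,177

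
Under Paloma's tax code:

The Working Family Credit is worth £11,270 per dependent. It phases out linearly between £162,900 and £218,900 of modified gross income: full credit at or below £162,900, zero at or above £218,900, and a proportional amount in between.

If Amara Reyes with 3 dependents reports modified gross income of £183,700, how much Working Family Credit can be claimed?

Working Family Credit: base = 3 × £11,270 = £33,810. £183,700 is £20,800 into a £56,000 phase-out range, leaving 35,200/56,000 of the credit: £33,810 × 35,200/56,000 = £21,252.

£21,252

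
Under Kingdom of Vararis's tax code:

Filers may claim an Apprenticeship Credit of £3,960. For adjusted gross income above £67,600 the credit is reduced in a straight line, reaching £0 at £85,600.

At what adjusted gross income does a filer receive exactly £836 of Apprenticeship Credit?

£836 is 836/3,960 of the full £3,960, so 3,124/3,960 of the £18,000 range has been used: income = £67,600 + £18,000 × 3,124/3,960 = £81,800.

£81,800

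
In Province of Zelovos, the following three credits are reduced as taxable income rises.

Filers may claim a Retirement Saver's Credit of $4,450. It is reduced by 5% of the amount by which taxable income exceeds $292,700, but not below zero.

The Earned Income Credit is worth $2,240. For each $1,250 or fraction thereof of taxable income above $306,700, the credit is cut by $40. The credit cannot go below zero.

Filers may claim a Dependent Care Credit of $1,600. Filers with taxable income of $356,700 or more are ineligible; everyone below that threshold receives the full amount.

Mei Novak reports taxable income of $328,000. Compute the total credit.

Retirement Saver's Credit: 5% of the $35,300 excess over $292,700 is $1,765; credit = $4,450 − $1,765 = $2,685.
Earned Income Credit: income exceeds $306,700 by $21,300, which is 18 full-or-partial $1,250 increments; reduction = 18 × $40 = $720, leaving $1,520.
Dependent Care Credit: $328,000 is below the $356,700 cutoff, so the full $1,600 applies.
Total: $2,685 + $1,520 + $1,600 = $5,805.

$5,805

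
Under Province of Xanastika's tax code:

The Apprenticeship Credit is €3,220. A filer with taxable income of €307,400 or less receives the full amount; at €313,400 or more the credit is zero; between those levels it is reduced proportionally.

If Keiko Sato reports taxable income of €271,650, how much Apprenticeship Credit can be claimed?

Apprenticeship Credit: €271,650 is at or below the €307,400 threshold, so the full €3,220 applies.

€3,220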